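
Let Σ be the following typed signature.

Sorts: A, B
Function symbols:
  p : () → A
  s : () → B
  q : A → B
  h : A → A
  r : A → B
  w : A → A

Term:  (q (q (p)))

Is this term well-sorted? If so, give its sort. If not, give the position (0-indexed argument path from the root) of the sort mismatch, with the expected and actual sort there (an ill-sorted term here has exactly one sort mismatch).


ill-sorted at position [0]: expected A, got B

    (p) : A
  (q (p)) : B
(q (q (p))) : ✗ arg 0 at [0] has sort B, expected A


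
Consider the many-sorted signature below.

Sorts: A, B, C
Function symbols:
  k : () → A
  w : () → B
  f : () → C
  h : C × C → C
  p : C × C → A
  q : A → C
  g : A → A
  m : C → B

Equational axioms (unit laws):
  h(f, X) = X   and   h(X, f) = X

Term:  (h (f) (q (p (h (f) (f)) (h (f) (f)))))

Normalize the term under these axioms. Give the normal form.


normal form = (q (p (f) (f)))

1. (h (f) (q (p (h (f) (f)) (h (f) (f)))))  →  (q (p (h (f) (f)) (h (f) (f))))
2. (q (p (h (f) (f)) (h (f) (f))))  →  (q (p (f) (h (f) (f))))
3. (q (p (f) (h (f) (f))))  →  (q (p (f) (f)))


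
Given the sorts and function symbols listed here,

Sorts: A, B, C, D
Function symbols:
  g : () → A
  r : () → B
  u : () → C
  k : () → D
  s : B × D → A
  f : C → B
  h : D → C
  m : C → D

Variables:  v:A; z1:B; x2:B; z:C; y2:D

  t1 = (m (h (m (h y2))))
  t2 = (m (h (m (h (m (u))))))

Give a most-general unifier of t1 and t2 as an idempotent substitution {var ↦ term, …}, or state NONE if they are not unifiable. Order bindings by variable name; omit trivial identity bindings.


{y2 ↦ (m (u))}


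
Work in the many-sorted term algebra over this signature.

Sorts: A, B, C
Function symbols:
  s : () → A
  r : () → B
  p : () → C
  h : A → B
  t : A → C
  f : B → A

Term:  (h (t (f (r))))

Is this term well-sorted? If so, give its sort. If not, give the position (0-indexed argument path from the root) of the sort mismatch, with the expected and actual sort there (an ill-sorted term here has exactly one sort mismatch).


ill-sorted at position [0]: expected A, got C

      (r) : B
    (f (r)) : A
  (t (f (r))) : C
(h (t (f (r)))) : ✗ arg 0 at [0] has sort C, expected A


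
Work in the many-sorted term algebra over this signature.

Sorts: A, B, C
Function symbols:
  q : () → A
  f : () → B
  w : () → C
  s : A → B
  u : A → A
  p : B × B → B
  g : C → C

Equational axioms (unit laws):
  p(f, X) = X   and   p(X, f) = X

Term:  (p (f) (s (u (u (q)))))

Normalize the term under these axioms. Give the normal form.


normal form = (s (u (u (q))))

1. (p (f) (s (u (u (q)))))  →  (s (u (u (q))))


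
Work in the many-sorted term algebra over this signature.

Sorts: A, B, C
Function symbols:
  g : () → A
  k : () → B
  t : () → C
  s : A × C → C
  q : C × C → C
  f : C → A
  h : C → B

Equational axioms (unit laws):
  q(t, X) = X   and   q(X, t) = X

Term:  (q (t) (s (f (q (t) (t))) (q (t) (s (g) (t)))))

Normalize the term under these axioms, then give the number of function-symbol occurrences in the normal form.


1. (q (t) (s (f (q (t) (t))) (q (t) (s (g) (t)))))  →  (s (f (q (t) (t))) (q (t) (s (g) (t))))
2. (s (f (q (t) (t))) (q (t) (s (g) (t))))  →  (s (f (t)) (q (t) (s (g) (t))))
3. (s (f (t)) (q (t) (s (g) (t))))  →  (s (f (t)) (s (g) (t)))
normal form: (s (f (t)) (s (g) (t)))

size = 6


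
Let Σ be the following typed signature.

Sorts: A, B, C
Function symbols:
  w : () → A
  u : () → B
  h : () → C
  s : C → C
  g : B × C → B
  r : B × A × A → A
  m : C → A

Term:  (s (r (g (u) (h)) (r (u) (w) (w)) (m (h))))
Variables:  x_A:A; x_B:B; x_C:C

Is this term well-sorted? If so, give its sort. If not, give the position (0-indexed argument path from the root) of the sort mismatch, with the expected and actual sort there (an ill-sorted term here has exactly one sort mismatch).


      (u) : B
      (h) : C
    (g (u) (h)) : B
      (u) : B
      (w) : A
      (w) : A
    (r (u) (w) (w)) : A
      (h) : C
    (m (h)) : A
  (r (g (u) (h)) (r (u) (w) (w)) (m (h))) : A
(s (r (g (u) (h)) (r (u) (w) (w)) (m (h)))) : ✗ arg 0 at [0] has sort A, expected C

ill-sorted at position [0]: expected C, got A


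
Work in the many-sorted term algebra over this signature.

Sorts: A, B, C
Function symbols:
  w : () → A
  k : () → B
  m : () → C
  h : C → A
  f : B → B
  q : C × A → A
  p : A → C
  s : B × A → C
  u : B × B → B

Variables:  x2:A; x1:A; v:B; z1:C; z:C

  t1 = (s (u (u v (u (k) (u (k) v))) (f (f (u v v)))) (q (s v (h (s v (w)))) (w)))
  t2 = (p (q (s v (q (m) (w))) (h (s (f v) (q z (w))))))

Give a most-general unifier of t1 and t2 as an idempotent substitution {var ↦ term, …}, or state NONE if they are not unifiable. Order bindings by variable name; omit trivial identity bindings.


head clash or occurs-check failure — not unifiable

NONE (not unifiable)


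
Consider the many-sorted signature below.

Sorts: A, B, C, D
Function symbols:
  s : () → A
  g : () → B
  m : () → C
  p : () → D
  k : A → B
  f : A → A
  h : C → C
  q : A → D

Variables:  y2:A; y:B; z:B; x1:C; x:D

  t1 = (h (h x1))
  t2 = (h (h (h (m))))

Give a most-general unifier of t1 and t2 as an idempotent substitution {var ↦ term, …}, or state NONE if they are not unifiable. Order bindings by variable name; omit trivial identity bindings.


{x1 ↦ (h (m))}


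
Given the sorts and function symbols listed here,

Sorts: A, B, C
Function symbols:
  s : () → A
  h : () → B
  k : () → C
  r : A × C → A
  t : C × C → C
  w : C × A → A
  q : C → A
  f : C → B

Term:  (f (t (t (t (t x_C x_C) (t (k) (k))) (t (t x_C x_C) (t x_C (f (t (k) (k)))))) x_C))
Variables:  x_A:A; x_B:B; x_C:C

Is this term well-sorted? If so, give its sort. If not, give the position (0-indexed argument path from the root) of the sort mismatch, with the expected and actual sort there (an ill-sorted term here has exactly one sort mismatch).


          x_C : C
          x_C : C
        (t x_C x_C) : C
          (k) : C
          (k) : C
        (t (k) (k)) : C
      (t (t x_C x_C) (t (k) (k))) : C
          x_C : C
          x_C : C
        (t x_C x_C) : C
          x_C : C
              (k) : C
              (k) : C
            (t (k) (k)) : C
          (f (t (k) (k))) : B
        (t x_C (f (t (k) (k)))) : ✗ arg 1 at [0, 0, 1, 1, 1] has sort B, expected C
    x_C : C

ill-sorted at position [0, 0, 1, 1, 1]: expected C, got B


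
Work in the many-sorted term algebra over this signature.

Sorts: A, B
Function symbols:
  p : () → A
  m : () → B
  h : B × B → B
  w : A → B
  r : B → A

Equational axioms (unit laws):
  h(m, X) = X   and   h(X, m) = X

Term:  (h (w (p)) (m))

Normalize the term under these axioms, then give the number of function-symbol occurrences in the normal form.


size = 2

1. (h (w (p)) (m))  →  (w (p))
normal form: (w (p))


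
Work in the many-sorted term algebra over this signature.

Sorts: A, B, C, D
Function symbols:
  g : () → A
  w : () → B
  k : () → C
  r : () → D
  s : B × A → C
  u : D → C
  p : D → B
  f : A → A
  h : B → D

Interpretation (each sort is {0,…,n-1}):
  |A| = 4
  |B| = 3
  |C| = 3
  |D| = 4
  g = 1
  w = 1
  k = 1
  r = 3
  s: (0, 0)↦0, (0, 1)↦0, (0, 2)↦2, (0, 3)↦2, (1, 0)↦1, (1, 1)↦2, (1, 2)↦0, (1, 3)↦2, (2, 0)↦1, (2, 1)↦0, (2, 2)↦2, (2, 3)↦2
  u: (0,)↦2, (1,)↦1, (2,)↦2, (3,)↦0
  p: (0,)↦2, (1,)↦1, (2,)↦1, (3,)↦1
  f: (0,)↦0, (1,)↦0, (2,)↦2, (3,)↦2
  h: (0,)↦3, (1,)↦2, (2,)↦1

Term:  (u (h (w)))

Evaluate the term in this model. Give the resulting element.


  w = 1
  (h (w)) = h(1,) = 2
  (u (h (w))) = u(2,) = 2

value = 2


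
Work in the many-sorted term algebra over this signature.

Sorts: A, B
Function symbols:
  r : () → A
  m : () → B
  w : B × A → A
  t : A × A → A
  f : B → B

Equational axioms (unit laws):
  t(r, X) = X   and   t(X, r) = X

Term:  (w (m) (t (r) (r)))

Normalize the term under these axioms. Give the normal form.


1. (w (m) (t (r) (r)))  →  (w (m) (r))

normal form = (w (m) (r))


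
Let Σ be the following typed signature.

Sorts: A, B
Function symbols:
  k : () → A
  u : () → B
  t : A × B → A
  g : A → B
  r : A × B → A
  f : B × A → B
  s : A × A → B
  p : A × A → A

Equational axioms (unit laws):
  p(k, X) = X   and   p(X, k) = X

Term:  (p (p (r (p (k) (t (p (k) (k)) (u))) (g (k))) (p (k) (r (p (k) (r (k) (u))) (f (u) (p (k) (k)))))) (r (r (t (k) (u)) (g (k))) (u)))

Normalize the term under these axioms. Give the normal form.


normal form = (p (p (r (t (k) (u)) (g (k))) (r (r (k) (u)) (f (u) (k)))) (r (r (t (k) (u)) (g (k))) (u)))

1. (p (p (r (p (k) (t (p (k) (k)) (u))) (g (k))) (p (k) (r (p (k) (r (k) (u))) (f (u) (p (k) (k)))))) (r (r (t (k) (u)) (g (k))) (u)))  →  (p (p (r (t (p (k) (k)) (u)) (g (k))) (p (k) (r (p (k) (r (k) (u))) (f (u) (p (k) (k)))))) (r (r (t (k) (u)) (g (k))) (u)))
2. (p (p (r (t (p (k) (k)) (u)) (g (k))) (p (k) (r (p (k) (r (k) (u))) (f (u) (p (k) (k)))))) (r (r (t (k) (u)) (g (k))) (u)))  →  (p (p (r (t (k) (u)) (g (k))) (p (k) (r (p (k) (r (k) (u))) (f (u) (p (k) (k)))))) (r (r (t (k) (u)) (g (k))) (u)))
3. (p (p (r (t (k) (u)) (g (k))) (p (k) (r (p (k) (r (k) (u))) (f (u) (p (k) (k)))))) (r (r (t (k) (u)) (g (k))) (u)))  →  (p (p (r (t (k) (u)) (g (k))) (r (p (k) (r (k) (u))) (f (u) (p (k) (k))))) (r (r (t (k) (u)) (g (k))) (u)))
4. (p (p (r (t (k) (u)) (g (k))) (r (p (k) (r (k) (u))) (f (u) (p (k) (k))))) (r (r (t (k) (u)) (g (k))) (u)))  →  (p (p (r (t (k) (u)) (g (k))) (r (r (k) (u)) (f (u) (p (k) (k))))) (r (r (t (k) (u)) (g (k))) (u)))
5. (p (p (r (t (k) (u)) (g (k))) (r (r (k) (u)) (f (u) (p (k) (k))))) (r (r (t (k) (u)) (g (k))) (u)))  →  (p (p (r (t (k) (u)) (g (k))) (r (r (k) (u)) (f (u) (k)))) (r (r (t (k) (u)) (g (k))) (u)))


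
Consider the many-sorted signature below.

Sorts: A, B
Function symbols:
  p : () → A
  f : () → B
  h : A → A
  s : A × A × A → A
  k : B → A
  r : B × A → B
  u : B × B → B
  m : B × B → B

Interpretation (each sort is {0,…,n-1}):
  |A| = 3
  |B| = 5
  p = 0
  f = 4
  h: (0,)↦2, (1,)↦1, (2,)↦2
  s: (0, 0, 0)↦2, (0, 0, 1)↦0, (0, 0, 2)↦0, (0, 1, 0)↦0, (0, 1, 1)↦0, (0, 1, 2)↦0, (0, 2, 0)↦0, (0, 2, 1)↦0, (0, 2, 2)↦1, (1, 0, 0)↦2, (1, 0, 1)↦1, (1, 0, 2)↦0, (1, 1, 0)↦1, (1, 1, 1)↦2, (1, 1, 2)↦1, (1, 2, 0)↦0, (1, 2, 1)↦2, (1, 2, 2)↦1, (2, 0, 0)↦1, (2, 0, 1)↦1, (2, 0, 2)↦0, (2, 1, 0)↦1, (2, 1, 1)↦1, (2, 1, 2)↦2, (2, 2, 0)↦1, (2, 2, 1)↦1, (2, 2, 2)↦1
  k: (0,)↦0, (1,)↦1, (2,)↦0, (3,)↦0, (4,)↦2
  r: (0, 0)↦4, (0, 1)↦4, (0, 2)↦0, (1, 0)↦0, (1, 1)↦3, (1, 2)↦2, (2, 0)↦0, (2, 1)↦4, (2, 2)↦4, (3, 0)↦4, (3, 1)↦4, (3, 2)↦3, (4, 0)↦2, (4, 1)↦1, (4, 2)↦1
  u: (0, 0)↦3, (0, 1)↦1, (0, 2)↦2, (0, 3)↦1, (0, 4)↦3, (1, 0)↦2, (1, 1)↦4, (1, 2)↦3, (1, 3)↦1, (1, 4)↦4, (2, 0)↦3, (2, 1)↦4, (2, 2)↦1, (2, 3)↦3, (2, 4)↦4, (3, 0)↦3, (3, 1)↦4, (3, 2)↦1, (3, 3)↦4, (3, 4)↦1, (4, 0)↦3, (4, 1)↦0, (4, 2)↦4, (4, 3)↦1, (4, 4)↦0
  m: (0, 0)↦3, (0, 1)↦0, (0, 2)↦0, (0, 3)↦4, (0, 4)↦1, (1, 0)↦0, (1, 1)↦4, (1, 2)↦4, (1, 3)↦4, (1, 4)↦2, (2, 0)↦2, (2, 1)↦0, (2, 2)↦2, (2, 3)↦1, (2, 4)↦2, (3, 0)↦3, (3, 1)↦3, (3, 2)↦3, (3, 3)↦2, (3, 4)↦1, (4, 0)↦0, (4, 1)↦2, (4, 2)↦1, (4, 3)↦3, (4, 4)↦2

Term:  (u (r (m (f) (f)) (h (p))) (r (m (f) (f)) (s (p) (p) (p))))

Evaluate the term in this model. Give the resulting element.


  f = 4
  f = 4
  (m (f) (f)) = m(4, 4) = 2
  p = 0
  (h (p)) = h(0,) = 2
  (r (m (f) (f)) (h (p))) = r(2, 2) = 4
  f = 4
  f = 4
  (m (f) (f)) = m(4, 4) = 2
  p = 0
  p = 0
  p = 0
  (s (p) (p) (p)) = s(0, 0, 0) = 2
  (r (m (f) (f)) (s (p) (p) (p))) = r(2, 2) = 4
  (u (r (m (f) (f)) (h (p))) (r (m (f) (f)) (s (p) (p) (p)))) = u(4, 4) = 0

value = 0


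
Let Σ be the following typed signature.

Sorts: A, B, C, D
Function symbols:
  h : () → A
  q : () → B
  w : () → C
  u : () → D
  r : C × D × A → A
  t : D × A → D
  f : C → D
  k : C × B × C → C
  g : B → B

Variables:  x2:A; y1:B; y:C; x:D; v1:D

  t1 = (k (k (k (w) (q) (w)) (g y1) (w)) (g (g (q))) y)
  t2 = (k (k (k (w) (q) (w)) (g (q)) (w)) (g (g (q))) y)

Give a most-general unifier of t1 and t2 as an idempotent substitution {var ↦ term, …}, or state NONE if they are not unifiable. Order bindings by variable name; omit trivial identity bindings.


{y1 ↦ (q)}


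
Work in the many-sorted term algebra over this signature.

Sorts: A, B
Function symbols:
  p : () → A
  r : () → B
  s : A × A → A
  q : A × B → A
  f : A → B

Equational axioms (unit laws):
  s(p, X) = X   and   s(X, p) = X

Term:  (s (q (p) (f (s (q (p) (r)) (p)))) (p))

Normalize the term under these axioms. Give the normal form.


1. (s (q (p) (f (s (q (p) (r)) (p)))) (p))  →  (q (p) (f (s (q (p) (r)) (p))))
2. (q (p) (f (s (q (p) (r)) (p))))  →  (q (p) (f (q (p) (r))))

normal form = (q (p) (f (q (p) (r))))


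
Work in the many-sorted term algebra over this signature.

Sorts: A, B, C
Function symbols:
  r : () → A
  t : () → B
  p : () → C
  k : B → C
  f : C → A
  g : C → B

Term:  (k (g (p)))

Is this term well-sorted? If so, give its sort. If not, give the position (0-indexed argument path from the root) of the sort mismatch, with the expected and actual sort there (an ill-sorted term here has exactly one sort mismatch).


    (p) : C
  (g (p)) : B
(k (g (p))) : C

well-sorted; sort = C


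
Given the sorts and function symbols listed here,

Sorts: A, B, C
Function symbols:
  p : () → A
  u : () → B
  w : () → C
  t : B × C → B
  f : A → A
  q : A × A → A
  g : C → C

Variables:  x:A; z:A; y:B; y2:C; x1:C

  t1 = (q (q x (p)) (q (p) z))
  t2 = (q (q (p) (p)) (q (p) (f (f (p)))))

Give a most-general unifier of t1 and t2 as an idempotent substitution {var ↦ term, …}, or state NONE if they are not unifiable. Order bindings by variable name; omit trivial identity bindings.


{x ↦ (p), z ↦ (f (f (p)))}


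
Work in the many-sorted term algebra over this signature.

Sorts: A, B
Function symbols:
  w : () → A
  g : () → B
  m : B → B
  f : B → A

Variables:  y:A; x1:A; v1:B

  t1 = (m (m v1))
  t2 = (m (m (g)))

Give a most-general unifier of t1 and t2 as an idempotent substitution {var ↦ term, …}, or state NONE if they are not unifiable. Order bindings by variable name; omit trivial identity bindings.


{v1 ↦ (g)}


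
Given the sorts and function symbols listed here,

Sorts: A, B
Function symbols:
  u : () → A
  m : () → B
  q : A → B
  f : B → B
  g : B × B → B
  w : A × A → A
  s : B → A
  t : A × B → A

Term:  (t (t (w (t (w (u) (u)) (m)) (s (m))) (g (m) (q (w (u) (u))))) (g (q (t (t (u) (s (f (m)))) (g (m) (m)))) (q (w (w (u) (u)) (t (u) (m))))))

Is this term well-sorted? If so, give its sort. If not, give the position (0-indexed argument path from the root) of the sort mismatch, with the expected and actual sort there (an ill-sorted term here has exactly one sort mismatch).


          (u) : A
          (u) : A
        (w (u) (u)) : A
        (m) : B
      (t (w (u) (u)) (m)) : A
        (m) : B
      (s (m)) : A
    (w (t (w (u) (u)) (m)) (s (m))) : A
      (m) : B
          (u) : A
          (u) : A
        (w (u) (u)) : A
      (q (w (u) (u))) : B
    (g (m) (q (w (u) (u)))) : B
  (t (w (t (w (u) (u)) (m)) (s (m))) (g (m) (q (w (u) (u))))) : A
          (u) : A
              (m) : B
            (f (m)) : B
          (s (f (m))) : A
        (t (u) (s (f (m)))) : ✗ arg 1 at [1, 0, 0, 0, 1] has sort A, expected B
          (m) : B
          (m) : B
        (g (m) (m)) : B
          (u) : A
          (u) : A
        (w (u) (u)) : A
          (u) : A
          (m) : B
        (t (u) (m)) : A
      (w (w (u) (u)) (t (u) (m))) : A
    (q (w (w (u) (u)) (t (u) (m)))) : B

ill-sorted at position [1, 0, 0, 0, 1]: expected B, got A


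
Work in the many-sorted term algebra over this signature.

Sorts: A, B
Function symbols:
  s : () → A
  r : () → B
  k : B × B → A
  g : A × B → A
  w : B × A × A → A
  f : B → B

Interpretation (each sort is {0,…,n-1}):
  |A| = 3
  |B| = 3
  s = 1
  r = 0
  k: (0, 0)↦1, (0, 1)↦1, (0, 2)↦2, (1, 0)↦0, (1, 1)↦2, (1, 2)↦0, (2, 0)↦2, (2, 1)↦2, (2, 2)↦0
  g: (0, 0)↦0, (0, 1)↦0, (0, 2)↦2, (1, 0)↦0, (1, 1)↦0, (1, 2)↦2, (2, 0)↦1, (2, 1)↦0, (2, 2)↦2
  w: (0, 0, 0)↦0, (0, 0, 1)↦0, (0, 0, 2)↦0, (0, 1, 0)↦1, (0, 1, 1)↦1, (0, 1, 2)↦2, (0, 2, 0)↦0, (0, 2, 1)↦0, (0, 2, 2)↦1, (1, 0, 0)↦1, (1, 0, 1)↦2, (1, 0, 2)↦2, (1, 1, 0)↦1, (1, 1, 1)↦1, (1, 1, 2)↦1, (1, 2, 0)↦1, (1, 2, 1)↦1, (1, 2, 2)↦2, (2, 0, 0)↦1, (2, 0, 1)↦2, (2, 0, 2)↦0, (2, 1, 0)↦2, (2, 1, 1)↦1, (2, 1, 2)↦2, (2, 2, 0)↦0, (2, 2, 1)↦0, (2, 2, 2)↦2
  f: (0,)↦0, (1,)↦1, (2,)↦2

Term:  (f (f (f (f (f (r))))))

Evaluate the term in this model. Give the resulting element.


value = 0

  r = 0
  (f (r)) = f(0,) = 0
  (f (f (r))) = f(0,) = 0
  (f (f (f (r)))) = f(0,) = 0
  (f (f (f (f (r))))) = f(0,) = 0
  (f (f (f (f (f (r)))))) = f(0,) = 0


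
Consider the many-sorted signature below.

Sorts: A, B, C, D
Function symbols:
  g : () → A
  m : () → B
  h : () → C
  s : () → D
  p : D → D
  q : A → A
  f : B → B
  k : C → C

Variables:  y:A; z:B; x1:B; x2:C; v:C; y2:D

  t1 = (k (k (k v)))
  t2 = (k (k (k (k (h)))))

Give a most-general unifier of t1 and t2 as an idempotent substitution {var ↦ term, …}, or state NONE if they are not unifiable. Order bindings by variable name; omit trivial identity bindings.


{v ↦ (k (h))}


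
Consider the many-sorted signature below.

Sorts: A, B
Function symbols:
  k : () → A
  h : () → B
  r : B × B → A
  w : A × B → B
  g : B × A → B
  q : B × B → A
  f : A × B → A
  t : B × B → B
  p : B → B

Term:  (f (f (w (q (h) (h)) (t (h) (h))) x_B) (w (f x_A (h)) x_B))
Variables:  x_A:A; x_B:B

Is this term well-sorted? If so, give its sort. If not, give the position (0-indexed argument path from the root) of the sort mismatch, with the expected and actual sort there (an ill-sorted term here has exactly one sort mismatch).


        (h) : B
        (h) : B
      (q (h) (h)) : A
        (h) : B
        (h) : B
      (t (h) (h)) : B
    (w (q (h) (h)) (t (h) (h))) : B
    x_B : B
  (f (w (q (h) (h)) (t (h) (h))) x_B) : ✗ arg 0 at [0, 0] has sort B, expected A
      x_A : A
      (h) : B
    (f x_A (h)) : A
    x_B : B
  (w (f x_A (h)) x_B) : B

ill-sorted at position [0, 0]: expected A, got B


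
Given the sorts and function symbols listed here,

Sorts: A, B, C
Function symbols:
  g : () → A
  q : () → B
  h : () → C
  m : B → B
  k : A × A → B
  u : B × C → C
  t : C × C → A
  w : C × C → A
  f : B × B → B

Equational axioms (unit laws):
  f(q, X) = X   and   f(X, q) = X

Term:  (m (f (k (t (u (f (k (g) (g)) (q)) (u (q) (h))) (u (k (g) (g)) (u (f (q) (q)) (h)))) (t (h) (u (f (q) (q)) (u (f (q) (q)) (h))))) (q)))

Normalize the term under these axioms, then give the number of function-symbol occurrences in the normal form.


1. (m (f (k (t (u (f (k (g) (g)) (q)) (u (q) (h))) (u (k (g) (g)) (u (f (q) (q)) (h)))) (t (h) (u (f (q) (q)) (u (f (q) (q)) (h))))) (q)))  →  (m (k (t (u (f (k (g) (g)) (q)) (u (q) (h))) (u (k (g) (g)) (u (f (q) (q)) (h)))) (t (h) (u (f (q) (q)) (u (f (q) (q)) (h))))))
2. (m (k (t (u (f (k (g) (g)) (q)) (u (q) (h))) (u (k (g) (g)) (u (f (q) (q)) (h)))) (t (h) (u (f (q) (q)) (u (f (q) (q)) (h))))))  →  (m (k (t (u (k (g) (g)) (u (q) (h))) (u (k (g) (g)) (u (f (q) (q)) (h)))) (t (h) (u (f (q) (q)) (u (f (q) (q)) (h))))))
3. (m (k (t (u (k (g) (g)) (u (q) (h))) (u (k (g) (g)) (u (f (q) (q)) (h)))) (t (h) (u (f (q) (q)) (u (f (q) (q)) (h))))))  →  (m (k (t (u (k (g) (g)) (u (q) (h))) (u (k (g) (g)) (u (q) (h)))) (t (h) (u (f (q) (q)) (u (f (q) (q)) (h))))))
4. (m (k (t (u (k (g) (g)) (u (q) (h))) (u (k (g) (g)) (u (q) (h)))) (t (h) (u (f (q) (q)) (u (f (q) (q)) (h))))))  →  (m (k (t (u (k (g) (g)) (u (q) (h))) (u (k (g) (g)) (u (q) (h)))) (t (h) (u (q) (u (f (q) (q)) (h))))))
5. (m (k (t (u (k (g) (g)) (u (q) (h))) (u (k (g) (g)) (u (q) (h)))) (t (h) (u (q) (u (f (q) (q)) (h))))))  →  (m (k (t (u (k (g) (g)) (u (q) (h))) (u (k (g) (g)) (u (q) (h)))) (t (h) (u (q) (u (q) (h))))))
normal form: (m (k (t (u (k (g) (g)) (u (q) (h))) (u (k (g) (g)) (u (q) (h)))) (t (h) (u (q) (u (q) (h))))))

size = 24


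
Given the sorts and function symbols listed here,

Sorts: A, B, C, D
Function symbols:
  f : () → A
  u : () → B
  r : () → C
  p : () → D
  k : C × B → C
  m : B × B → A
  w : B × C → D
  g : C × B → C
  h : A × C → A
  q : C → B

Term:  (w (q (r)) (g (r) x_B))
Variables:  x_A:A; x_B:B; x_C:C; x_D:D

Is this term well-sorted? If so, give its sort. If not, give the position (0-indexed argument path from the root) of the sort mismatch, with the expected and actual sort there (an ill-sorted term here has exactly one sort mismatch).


    (r) : C
  (q (r)) : B
    (r) : C
    x_B : B
  (g (r) x_B) : C
(w (q (r)) (g (r) x_B)) : D

well-sorted; sort = D


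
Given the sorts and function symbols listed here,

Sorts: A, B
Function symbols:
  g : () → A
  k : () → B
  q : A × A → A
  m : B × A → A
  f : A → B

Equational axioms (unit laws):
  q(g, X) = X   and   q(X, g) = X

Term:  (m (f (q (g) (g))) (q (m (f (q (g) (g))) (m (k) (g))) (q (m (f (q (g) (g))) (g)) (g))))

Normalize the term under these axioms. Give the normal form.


1. (m (f (q (g) (g))) (q (m (f (q (g) (g))) (m (k) (g))) (q (m (f (q (g) (g))) (g)) (g))))  →  (m (f (g)) (q (m (f (q (g) (g))) (m (k) (g))) (q (m (f (q (g) (g))) (g)) (g))))
2. (m (f (g)) (q (m (f (q (g) (g))) (m (k) (g))) (q (m (f (q (g) (g))) (g)) (g))))  →  (m (f (g)) (q (m (f (g)) (m (k) (g))) (q (m (f (q (g) (g))) (g)) (g))))
3. (m (f (g)) (q (m (f (g)) (m (k) (g))) (q (m (f (q (g) (g))) (g)) (g))))  →  (m (f (g)) (q (m (f (g)) (m (k) (g))) (m (f (q (g) (g))) (g))))
4. (m (f (g)) (q (m (f (g)) (m (k) (g))) (m (f (q (g) (g))) (g))))  →  (m (f (g)) (q (m (f (g)) (m (k) (g))) (m (f (g)) (g))))

normal form = (m (f (g)) (q (m (f (g)) (m (k) (g))) (m (f (g)) (g))))


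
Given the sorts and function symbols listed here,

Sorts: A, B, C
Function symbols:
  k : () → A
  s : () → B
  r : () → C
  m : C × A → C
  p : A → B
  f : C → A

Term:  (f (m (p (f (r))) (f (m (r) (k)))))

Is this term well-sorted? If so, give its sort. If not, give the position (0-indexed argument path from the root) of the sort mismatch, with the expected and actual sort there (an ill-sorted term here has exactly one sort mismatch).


        (r) : C
      (f (r)) : A
    (p (f (r))) : B
        (r) : C
        (k) : A
      (m (r) (k)) : C
    (f (m (r) (k))) : A
  (m (p (f (r))) (f (m (r) (k)))) : ✗ arg 0 at [0, 0] has sort B, expected C

ill-sorted at position [0, 0]: expected C, got B


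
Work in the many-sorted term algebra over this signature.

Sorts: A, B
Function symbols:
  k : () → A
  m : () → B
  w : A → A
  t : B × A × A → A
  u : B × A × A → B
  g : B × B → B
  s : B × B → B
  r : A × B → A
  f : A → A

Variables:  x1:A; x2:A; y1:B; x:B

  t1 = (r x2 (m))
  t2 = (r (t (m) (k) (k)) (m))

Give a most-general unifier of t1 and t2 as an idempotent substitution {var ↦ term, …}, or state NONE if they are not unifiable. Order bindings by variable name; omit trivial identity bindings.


{x2 ↦ (t (m) (k) (k))}


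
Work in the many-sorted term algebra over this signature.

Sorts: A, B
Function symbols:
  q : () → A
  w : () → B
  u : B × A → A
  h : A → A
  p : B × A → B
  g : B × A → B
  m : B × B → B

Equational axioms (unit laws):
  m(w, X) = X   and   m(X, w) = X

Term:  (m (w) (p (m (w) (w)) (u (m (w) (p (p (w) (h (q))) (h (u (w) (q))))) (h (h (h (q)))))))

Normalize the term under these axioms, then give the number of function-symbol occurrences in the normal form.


size = 16

1. (m (w) (p (m (w) (w)) (u (m (w) (p (p (w) (h (q))) (h (u (w) (q))))) (h (h (h (q)))))))  →  (p (m (w) (w)) (u (m (w) (p (p (w) (h (q))) (h (u (w) (q))))) (h (h (h (q))))))
2. (p (m (w) (w)) (u (m (w) (p (p (w) (h (q))) (h (u (w) (q))))) (h (h (h (q))))))  →  (p (w) (u (m (w) (p (p (w) (h (q))) (h (u (w) (q))))) (h (h (h (q))))))
3. (p (w) (u (m (w) (p (p (w) (h (q))) (h (u (w) (q))))) (h (h (h (q))))))  →  (p (w) (u (p (p (w) (h (q))) (h (u (w) (q)))) (h (h (h (q))))))
normal form: (p (w) (u (p (p (w) (h (q))) (h (u (w) (q)))) (h (h (h (q))))))


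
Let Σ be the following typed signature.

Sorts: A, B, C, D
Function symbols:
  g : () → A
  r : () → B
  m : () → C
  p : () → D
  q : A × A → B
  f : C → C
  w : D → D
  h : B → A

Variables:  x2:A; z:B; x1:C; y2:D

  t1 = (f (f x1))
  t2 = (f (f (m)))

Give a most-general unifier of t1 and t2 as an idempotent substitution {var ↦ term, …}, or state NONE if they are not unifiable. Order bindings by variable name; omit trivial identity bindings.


{x1 ↦ (m)}


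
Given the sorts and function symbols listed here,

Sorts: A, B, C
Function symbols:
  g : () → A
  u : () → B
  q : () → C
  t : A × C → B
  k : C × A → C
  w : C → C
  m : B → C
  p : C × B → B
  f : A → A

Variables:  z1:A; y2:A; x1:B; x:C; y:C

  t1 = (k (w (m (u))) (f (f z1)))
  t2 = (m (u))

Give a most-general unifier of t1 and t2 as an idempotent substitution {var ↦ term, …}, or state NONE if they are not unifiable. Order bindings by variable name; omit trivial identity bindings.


head clash or occurs-check failure — not unifiable

NONE (not unifiable)


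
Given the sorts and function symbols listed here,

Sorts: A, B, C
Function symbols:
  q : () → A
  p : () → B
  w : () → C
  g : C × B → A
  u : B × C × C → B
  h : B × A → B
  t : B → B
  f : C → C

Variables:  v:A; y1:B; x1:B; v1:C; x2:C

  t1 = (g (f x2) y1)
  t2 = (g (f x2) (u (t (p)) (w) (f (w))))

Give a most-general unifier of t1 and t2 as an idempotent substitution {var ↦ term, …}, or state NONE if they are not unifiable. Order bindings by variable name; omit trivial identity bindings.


{y1 ↦ (u (t (p)) (w) (f (w)))}


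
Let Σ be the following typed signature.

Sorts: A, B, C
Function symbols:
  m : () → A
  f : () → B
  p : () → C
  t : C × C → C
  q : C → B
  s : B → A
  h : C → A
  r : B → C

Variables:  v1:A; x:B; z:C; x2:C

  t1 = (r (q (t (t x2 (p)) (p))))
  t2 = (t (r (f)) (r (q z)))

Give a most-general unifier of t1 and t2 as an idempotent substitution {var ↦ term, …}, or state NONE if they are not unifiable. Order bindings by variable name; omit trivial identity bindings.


head clash or occurs-check failure — not unifiable

NONE (not unifiable)


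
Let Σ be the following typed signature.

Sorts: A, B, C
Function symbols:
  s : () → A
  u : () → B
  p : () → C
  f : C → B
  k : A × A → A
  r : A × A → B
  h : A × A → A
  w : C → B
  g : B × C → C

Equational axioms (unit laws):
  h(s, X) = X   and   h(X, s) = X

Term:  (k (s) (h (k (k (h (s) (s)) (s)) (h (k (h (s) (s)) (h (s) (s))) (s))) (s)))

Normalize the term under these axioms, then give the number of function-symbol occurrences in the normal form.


1. (k (s) (h (k (k (h (s) (s)) (s)) (h (k (h (s) (s)) (h (s) (s))) (s))) (s)))  →  (k (s) (k (k (h (s) (s)) (s)) (h (k (h (s) (s)) (h (s) (s))) (s))))
2. (k (s) (k (k (h (s) (s)) (s)) (h (k (h (s) (s)) (h (s) (s))) (s))))  →  (k (s) (k (k (s) (s)) (h (k (h (s) (s)) (h (s) (s))) (s))))
3. (k (s) (k (k (s) (s)) (h (k (h (s) (s)) (h (s) (s))) (s))))  →  (k (s) (k (k (s) (s)) (k (h (s) (s)) (h (s) (s)))))
4. (k (s) (k (k (s) (s)) (k (h (s) (s)) (h (s) (s)))))  →  (k (s) (k (k (s) (s)) (k (s) (h (s) (s)))))
5. (k (s) (k (k (s) (s)) (k (s) (h (s) (s)))))  →  (k (s) (k (k (s) (s)) (k (s) (s))))
normal form: (k (s) (k (k (s) (s)) (k (s) (s))))

size = 9


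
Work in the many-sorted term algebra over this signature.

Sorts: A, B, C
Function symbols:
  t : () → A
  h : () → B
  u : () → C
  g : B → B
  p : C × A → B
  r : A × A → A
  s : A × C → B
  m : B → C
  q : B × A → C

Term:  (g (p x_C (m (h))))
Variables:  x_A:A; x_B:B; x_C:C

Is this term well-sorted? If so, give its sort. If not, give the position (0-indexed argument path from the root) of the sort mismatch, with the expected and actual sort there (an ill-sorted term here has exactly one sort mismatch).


    x_C : C
      (h) : B
    (m (h)) : C
  (p x_C (m (h))) : ✗ arg 1 at [0, 1] has sort C, expected A

ill-sorted at position [0, 1]: expected A, got C


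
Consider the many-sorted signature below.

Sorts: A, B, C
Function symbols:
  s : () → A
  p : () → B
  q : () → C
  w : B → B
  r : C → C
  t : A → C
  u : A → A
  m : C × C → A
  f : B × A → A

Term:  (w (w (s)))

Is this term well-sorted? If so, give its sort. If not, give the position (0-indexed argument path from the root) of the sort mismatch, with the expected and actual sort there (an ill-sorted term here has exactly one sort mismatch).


    (s) : A
  (w (s)) : ✗ arg 0 at [0, 0] has sort A, expected B

ill-sorted at position [0, 0]: expected B, got A


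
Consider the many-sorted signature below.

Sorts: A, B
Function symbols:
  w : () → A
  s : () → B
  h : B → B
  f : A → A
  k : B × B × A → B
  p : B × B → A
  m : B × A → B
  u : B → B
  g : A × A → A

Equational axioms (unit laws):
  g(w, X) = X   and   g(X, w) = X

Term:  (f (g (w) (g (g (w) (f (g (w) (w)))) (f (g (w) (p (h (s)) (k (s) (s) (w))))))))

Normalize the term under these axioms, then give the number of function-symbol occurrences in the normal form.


1. (f (g (w) (g (g (w) (f (g (w) (w)))) (f (g (w) (p (h (s)) (k (s) (s) (w))))))))  →  (f (g (g (w) (f (g (w) (w)))) (f (g (w) (p (h (s)) (k (s) (s) (w)))))))
2. (f (g (g (w) (f (g (w) (w)))) (f (g (w) (p (h (s)) (k (s) (s) (w)))))))  →  (f (g (f (g (w) (w))) (f (g (w) (p (h (s)) (k (s) (s) (w)))))))
3. (f (g (f (g (w) (w))) (f (g (w) (p (h (s)) (k (s) (s) (w)))))))  →  (f (g (f (w)) (f (g (w) (p (h (s)) (k (s) (s) (w)))))))
4. (f (g (f (w)) (f (g (w) (p (h (s)) (k (s) (s) (w)))))))  →  (f (g (f (w)) (f (p (h (s)) (k (s) (s) (w))))))
normal form: (f (g (f (w)) (f (p (h (s)) (k (s) (s) (w))))))

size = 12


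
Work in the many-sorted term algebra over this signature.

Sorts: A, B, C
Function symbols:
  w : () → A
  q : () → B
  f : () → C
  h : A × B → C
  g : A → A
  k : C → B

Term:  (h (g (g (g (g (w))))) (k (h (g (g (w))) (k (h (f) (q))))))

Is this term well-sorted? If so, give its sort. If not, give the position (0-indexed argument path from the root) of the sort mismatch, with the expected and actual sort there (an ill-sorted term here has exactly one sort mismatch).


ill-sorted at position [1, 0, 1, 0, 0]: expected A, got C

          (w) : A
        (g (w)) : A
      (g (g (w))) : A
    (g (g (g (w)))) : A
  (g (g (g (g (w))))) : A
          (w) : A
        (g (w)) : A
      (g (g (w))) : A
          (f) : C
          (q) : B
        (h (f) (q)) : ✗ arg 0 at [1, 0, 1, 0, 0] has sort C, expected A


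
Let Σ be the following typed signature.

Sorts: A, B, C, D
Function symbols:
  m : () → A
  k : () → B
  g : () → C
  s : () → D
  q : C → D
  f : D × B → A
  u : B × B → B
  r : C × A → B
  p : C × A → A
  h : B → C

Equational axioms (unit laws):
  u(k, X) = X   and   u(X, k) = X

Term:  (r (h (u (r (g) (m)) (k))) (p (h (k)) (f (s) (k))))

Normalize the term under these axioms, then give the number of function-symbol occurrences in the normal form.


1. (r (h (u (r (g) (m)) (k))) (p (h (k)) (f (s) (k))))  →  (r (h (r (g) (m))) (p (h (k)) (f (s) (k))))
normal form: (r (h (r (g) (m))) (p (h (k)) (f (s) (k))))

size = 11


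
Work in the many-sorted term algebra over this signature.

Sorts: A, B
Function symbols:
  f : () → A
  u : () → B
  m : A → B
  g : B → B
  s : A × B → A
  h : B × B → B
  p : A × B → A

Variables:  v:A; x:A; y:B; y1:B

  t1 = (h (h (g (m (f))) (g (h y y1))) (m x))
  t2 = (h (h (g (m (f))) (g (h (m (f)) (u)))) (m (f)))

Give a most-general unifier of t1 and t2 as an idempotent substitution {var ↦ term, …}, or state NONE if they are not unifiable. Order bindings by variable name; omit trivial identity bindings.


{x ↦ (f), y ↦ (m (f)), y1 ↦ (u)}


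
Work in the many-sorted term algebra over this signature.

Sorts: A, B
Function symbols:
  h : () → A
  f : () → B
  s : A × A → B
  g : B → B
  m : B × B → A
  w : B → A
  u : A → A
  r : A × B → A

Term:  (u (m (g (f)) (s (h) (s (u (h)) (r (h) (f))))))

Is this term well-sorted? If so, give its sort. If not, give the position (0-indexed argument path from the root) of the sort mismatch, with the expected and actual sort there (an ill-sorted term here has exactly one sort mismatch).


      (f) : B
    (g (f)) : B
      (h) : A
          (h) : A
        (u (h)) : A
          (h) : A
          (f) : B
        (r (h) (f)) : A
      (s (u (h)) (r (h) (f))) : B
    (s (h) (s (u (h)) (r (h) (f)))) : ✗ arg 1 at [0, 1, 1] has sort B, expected A

ill-sorted at position [0, 1, 1]: expected A, got B


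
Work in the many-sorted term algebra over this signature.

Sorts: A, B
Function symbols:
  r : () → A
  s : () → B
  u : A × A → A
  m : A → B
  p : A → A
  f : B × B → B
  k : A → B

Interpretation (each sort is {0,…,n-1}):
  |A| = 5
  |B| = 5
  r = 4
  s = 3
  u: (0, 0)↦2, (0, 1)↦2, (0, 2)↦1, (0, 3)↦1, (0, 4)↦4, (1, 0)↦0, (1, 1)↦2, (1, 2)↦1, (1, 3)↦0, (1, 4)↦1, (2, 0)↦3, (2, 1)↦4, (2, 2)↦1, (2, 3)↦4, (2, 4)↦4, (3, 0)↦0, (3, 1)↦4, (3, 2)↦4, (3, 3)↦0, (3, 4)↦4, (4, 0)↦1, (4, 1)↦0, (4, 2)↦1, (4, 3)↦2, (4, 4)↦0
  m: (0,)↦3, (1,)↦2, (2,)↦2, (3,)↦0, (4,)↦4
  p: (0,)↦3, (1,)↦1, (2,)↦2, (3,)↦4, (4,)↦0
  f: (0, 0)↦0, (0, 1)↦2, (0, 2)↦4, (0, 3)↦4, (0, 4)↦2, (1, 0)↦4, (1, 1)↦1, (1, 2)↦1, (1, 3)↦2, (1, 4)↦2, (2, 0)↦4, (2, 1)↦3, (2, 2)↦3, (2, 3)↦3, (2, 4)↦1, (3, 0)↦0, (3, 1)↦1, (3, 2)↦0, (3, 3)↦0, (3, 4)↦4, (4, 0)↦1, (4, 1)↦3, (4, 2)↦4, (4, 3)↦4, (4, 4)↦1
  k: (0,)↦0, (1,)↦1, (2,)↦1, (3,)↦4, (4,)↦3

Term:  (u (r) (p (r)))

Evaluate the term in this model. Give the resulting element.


value = 1

  r = 4
  r = 4
  (p (r)) = p(4,) = 0
  (u (r) (p (r))) = u(4, 0) = 1


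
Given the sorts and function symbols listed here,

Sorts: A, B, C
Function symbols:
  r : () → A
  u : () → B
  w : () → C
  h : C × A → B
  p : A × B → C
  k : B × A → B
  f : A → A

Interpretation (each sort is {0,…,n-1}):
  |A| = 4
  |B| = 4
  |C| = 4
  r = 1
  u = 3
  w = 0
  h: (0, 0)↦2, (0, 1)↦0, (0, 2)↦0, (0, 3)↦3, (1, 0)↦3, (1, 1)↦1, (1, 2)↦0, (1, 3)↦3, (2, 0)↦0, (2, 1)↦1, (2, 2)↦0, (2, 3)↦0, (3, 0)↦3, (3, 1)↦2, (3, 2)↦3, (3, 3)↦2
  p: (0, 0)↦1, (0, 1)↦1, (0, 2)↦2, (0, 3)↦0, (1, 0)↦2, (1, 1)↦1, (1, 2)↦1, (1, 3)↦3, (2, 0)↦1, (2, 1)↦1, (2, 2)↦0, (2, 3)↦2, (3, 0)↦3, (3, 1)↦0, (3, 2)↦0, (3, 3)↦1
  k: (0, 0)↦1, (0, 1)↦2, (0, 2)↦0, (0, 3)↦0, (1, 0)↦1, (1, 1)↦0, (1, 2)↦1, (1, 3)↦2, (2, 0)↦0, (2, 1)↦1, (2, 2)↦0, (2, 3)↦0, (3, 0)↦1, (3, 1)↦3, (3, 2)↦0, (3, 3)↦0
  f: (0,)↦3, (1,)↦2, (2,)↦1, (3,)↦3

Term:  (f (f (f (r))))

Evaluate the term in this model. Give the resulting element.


  r = 1
  (f (r)) = f(1,) = 2
  (f (f (r))) = f(2,) = 1
  (f (f (f (r)))) = f(1,) = 2

value = 2


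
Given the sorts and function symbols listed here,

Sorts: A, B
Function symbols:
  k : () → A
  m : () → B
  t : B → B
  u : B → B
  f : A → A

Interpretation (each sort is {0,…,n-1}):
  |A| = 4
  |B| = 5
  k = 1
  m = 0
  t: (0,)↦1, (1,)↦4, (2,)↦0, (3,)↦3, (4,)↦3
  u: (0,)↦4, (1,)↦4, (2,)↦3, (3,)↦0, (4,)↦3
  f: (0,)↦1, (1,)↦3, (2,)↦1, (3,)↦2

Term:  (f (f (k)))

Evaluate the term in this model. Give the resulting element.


  k = 1
  (f (k)) = f(1,) = 3
  (f (f (k))) = f(3,) = 2

value = 2


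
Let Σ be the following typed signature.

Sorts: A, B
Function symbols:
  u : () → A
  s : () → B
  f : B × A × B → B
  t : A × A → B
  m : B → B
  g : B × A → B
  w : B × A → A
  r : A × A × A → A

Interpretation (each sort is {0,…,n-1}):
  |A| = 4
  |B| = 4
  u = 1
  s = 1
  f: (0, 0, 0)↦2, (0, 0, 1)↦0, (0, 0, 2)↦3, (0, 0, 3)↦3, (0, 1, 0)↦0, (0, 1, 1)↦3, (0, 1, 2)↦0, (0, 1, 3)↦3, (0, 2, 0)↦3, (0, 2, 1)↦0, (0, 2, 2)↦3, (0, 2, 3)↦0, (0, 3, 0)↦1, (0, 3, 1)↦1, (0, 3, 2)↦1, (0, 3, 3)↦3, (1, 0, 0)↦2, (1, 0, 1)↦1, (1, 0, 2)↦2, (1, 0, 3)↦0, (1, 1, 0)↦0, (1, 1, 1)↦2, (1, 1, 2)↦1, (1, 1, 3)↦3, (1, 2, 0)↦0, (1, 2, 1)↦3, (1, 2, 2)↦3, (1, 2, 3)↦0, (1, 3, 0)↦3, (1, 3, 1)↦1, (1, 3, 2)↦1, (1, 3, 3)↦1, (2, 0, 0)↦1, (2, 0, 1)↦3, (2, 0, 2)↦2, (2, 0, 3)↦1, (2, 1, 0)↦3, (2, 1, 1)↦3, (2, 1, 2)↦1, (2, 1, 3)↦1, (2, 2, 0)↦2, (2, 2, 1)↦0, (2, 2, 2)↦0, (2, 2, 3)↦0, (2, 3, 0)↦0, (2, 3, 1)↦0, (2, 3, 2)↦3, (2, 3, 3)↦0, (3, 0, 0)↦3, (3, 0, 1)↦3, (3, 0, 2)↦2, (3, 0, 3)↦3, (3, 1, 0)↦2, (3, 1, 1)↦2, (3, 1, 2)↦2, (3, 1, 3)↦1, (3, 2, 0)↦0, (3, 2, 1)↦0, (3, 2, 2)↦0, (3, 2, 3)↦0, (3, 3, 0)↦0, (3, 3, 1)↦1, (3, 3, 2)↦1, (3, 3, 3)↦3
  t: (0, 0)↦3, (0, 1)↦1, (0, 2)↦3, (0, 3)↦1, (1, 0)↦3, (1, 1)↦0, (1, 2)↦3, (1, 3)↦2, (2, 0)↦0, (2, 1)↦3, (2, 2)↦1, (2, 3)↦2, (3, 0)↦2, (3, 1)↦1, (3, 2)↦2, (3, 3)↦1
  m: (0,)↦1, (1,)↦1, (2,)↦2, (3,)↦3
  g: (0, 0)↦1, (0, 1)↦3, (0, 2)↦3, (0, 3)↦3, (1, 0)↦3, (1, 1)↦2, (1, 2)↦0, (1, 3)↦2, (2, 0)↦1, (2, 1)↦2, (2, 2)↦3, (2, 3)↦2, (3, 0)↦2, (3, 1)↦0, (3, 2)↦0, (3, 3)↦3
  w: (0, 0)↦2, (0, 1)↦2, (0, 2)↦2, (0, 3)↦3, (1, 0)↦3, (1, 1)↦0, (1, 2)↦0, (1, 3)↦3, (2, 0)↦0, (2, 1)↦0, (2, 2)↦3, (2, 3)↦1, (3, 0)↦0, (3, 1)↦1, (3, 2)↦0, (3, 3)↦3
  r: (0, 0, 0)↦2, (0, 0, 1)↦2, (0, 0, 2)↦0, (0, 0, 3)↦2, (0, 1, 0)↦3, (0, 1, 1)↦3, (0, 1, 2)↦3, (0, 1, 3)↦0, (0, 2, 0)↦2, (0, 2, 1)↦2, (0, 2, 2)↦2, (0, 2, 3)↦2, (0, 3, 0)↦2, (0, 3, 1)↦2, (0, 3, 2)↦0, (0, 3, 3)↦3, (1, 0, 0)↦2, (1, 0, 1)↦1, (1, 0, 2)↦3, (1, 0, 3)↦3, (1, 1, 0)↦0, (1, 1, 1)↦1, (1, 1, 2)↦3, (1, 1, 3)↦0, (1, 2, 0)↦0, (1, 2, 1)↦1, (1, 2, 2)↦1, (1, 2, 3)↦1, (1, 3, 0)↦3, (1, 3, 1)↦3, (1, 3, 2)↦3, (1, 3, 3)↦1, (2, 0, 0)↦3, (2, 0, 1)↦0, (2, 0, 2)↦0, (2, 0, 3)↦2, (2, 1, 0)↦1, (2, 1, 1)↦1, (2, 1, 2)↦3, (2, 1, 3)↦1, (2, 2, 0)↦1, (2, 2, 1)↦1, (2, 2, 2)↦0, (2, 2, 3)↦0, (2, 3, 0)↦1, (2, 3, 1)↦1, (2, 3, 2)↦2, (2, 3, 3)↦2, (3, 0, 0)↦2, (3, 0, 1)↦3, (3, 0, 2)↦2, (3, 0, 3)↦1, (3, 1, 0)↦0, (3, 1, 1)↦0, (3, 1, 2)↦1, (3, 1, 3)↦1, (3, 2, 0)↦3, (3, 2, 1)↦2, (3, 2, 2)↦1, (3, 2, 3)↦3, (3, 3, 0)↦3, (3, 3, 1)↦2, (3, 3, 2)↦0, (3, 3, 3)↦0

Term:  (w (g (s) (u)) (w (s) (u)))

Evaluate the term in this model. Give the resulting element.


value = 0

  s = 1
  u = 1
  (g (s) (u)) = g(1, 1) = 2
  s = 1
  u = 1
  (w (s) (u)) = w(1, 1) = 0
  (w (g (s) (u)) (w (s) (u))) = w(2, 0) = 0


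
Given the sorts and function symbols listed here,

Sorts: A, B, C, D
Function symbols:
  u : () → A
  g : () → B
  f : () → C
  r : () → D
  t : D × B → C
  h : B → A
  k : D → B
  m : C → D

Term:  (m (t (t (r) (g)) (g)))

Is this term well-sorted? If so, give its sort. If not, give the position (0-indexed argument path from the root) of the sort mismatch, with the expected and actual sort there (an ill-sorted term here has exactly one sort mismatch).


ill-sorted at position [0, 0]: expected D, got C

      (r) : D
      (g) : B
    (t (r) (g)) : C
    (g) : B
  (t (t (r) (g)) (g)) : ✗ arg 0 at [0, 0] has sort C, expected D


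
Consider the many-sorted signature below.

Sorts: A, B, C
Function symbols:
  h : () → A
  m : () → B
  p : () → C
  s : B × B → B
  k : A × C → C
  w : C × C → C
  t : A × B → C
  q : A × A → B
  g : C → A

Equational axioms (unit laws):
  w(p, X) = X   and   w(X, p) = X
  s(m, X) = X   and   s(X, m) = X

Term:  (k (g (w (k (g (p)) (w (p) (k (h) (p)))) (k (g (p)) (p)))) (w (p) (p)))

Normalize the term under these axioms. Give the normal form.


normal form = (k (g (w (k (g (p)) (k (h) (p))) (k (g (p)) (p)))) (p))

1. (k (g (w (k (g (p)) (w (p) (k (h) (p)))) (k (g (p)) (p)))) (w (p) (p)))  →  (k (g (w (k (g (p)) (k (h) (p))) (k (g (p)) (p)))) (w (p) (p)))
2. (k (g (w (k (g (p)) (k (h) (p))) (k (g (p)) (p)))) (w (p) (p)))  →  (k (g (w (k (g (p)) (k (h) (p))) (k (g (p)) (p)))) (p))
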